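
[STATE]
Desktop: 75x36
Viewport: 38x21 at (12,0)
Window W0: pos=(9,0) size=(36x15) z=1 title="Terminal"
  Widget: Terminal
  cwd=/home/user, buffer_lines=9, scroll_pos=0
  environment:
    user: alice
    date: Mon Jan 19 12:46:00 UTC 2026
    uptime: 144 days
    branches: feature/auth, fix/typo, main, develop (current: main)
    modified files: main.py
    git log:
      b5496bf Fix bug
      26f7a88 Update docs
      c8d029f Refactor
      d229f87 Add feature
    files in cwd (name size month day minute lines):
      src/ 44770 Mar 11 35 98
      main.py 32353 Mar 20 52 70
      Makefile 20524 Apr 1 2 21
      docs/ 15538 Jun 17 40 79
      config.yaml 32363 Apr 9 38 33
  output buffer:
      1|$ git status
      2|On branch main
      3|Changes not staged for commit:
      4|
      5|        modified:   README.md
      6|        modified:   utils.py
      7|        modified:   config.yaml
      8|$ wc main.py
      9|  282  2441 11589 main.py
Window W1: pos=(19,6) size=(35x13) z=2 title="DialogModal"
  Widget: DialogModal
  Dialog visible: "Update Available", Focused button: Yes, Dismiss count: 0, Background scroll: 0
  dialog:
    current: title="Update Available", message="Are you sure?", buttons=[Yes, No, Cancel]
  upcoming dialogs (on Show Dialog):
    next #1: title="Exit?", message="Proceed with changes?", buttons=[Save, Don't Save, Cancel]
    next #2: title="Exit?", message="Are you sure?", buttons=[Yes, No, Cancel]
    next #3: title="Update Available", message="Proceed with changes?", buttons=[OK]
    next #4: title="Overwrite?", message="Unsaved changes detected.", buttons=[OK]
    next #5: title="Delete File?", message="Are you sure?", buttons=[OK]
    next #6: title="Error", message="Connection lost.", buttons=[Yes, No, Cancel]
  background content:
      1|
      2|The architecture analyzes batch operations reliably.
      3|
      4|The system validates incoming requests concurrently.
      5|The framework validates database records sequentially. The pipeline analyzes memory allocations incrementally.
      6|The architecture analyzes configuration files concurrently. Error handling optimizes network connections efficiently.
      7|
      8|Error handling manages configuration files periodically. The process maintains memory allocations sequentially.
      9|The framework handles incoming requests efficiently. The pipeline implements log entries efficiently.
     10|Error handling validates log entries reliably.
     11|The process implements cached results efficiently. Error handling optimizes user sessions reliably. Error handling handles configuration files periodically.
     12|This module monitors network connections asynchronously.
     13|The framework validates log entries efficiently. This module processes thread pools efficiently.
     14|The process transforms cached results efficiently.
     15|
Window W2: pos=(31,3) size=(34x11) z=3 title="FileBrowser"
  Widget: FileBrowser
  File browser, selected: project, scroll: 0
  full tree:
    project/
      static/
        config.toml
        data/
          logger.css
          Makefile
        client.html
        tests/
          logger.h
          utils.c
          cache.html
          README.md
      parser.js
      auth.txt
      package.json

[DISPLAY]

━━━━━━━━━━━━━━━━━━━━━━━━━━━━━━━━┓     
erminal                         ┃     
────────────────────────────────┨     
git status         ┏━━━━━━━━━━━━━━━━━━
 branch main       ┃ FileBrowser      
anges not staged fo┠──────────────────
       ┏━━━━━━━━━━━┃> [-] project/    
      m┃ DialogModa┃    [+] static/   
      m┠───────────┃    parser.js     
      m┃           ┃    auth.txt      
wc main┃The archite┃    package.json  
282  24┃     ┌─────┃                  
█      ┃The s│   Up┃                  
       ┃The f│    A┗━━━━━━━━━━━━━━━━━━
━━━━━━━┃The a│ [Yes]  No   Cancel  │nf
       ┃     └─────────────────────┘  
       ┃Error handling manages configu
       ┃The framework handles incoming
       ┗━━━━━━━━━━━━━━━━━━━━━━━━━━━━━━
                                      
                                      


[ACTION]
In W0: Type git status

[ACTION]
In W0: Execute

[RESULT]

━━━━━━━━━━━━━━━━━━━━━━━━━━━━━━━━┓     
erminal                         ┃     
────────────────────────────────┨     
      modified:   R┏━━━━━━━━━━━━━━━━━━
      modified:   u┃ FileBrowser      
      modified:   c┠──────────────────
wc main┏━━━━━━━━━━━┃> [-] project/    
282  24┃ DialogModa┃    [+] static/   
git sta┠───────────┃    parser.js     
 branch┃           ┃    auth.txt      
anges n┃The archite┃    package.json  
       ┃     ┌─────┃                  
      m┃The s│   Up┃                  
█      ┃The f│    A┗━━━━━━━━━━━━━━━━━━
━━━━━━━┃The a│ [Yes]  No   Cancel  │nf
       ┃     └─────────────────────┘  
       ┃Error handling manages configu
       ┃The framework handles incoming
       ┗━━━━━━━━━━━━━━━━━━━━━━━━━━━━━━
                                      
                                      


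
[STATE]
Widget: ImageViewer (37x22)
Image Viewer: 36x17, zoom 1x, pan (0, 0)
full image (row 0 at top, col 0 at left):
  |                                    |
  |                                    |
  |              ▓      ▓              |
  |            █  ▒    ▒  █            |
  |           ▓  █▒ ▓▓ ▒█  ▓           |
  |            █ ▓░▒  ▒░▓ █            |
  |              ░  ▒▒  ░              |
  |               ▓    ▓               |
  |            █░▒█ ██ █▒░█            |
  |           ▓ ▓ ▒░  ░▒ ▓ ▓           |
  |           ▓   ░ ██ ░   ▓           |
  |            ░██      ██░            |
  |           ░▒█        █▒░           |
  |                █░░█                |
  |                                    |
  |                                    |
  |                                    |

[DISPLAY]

                                     
                                     
              ▓      ▓               
            █  ▒    ▒  █             
           ▓  █▒ ▓▓ ▒█  ▓            
            █ ▓░▒  ▒░▓ █             
              ░  ▒▒  ░               
               ▓    ▓                
            █░▒█ ██ █▒░█             
           ▓ ▓ ▒░  ░▒ ▓ ▓            
           ▓   ░ ██ ░   ▓            
            ░██      ██░             
           ░▒█        █▒░            
                █░░█                 
                                     
                                     
                                     
                                     
                                     
                                     
                                     
                                     


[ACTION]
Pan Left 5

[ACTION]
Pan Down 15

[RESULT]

                                     
                                     
                                     
                                     
                                     
                                     
                                     
                                     
                                     
                                     
                                     
                                     
                                     
                                     
                                     
                                     
                                     
                                     
                                     
                                     
                                     
                                     


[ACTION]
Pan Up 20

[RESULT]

                                     
                                     
              ▓      ▓               
            █  ▒    ▒  █             
           ▓  █▒ ▓▓ ▒█  ▓            
            █ ▓░▒  ▒░▓ █             
              ░  ▒▒  ░               
               ▓    ▓                
            █░▒█ ██ █▒░█             
           ▓ ▓ ▒░  ░▒ ▓ ▓            
           ▓   ░ ██ ░   ▓            
            ░██      ██░             
           ░▒█        █▒░            
                █░░█                 
                                     
                                     
                                     
                                     
                                     
                                     
                                     
                                     


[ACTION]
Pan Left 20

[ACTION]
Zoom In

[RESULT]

                                     
                                     
                                     
                                     
                            ▓▓       
                            ▓▓       
                        ██    ▒▒     
                        ██    ▒▒     
                      ▓▓    ██▒▒  ▓▓▓
                      ▓▓    ██▒▒  ▓▓▓
                        ██  ▓▓░░▒▒   
                        ██  ▓▓░░▒▒   
                            ░░    ▒▒▒
                            ░░    ▒▒▒
                              ▓▓     
                              ▓▓     
                        ██░░▒▒██  ███
                        ██░░▒▒██  ███
                      ▓▓  ▓▓  ▒▒░░   
                      ▓▓  ▓▓  ▒▒░░   
                      ▓▓      ░░  ███
                      ▓▓      ░░  ███


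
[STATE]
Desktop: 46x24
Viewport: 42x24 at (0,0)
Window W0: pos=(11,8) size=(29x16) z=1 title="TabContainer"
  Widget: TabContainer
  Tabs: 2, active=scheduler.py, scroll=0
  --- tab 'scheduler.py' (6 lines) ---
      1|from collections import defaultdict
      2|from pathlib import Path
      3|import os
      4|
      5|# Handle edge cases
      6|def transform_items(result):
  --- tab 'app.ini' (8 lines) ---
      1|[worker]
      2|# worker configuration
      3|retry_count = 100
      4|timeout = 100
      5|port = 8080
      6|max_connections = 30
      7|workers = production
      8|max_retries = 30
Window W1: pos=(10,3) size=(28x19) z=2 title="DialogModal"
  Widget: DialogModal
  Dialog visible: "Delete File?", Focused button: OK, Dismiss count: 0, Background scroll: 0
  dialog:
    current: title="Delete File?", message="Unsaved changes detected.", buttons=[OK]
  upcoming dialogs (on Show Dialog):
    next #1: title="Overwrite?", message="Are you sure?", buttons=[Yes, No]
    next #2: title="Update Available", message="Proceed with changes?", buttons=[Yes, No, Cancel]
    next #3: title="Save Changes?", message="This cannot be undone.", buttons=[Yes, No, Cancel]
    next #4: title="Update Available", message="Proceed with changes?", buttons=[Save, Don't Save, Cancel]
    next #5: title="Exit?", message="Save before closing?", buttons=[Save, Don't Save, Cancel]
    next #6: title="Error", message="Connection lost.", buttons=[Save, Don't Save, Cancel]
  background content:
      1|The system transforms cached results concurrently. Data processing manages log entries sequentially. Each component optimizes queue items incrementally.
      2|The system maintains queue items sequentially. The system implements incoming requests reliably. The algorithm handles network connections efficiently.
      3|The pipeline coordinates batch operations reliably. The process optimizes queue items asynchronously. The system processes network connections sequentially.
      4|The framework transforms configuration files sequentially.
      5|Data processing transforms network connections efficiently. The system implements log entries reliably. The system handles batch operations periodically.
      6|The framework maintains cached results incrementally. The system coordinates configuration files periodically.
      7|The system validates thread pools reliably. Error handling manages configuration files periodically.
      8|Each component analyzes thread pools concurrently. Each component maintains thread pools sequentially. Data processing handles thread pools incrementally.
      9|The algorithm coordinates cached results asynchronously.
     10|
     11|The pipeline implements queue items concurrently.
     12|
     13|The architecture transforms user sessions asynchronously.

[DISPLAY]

                                          
                                          
                                          
          ┏━━━━━━━━━━━━━━━━━━━━━━━━━━┓    
          ┃ DialogModal              ┃    
          ┠──────────────────────────┨    
          ┃The system transforms cach┃    
          ┃The system maintains queue┃    
          ┃The pipeline coordinates b┃━┓  
          ┃The framework transforms c┃ ┃  
          ┃Data processing transforms┃─┨  
          ┃Th┌────────────────────┐ca┃ ┃  
          ┃Th│    Delete File?    │ea┃─┃  
          ┃Ea│Unsaved changes dete│th┃f┃  
          ┃Th│        [OK]        │s ┃ ┃  
          ┃  └────────────────────┘  ┃ ┃  
          ┃The pipeline implements qu┃ ┃  
          ┃                          ┃ ┃  
          ┃The architecture transform┃)┃  
          ┃                          ┃ ┃  
          ┃                          ┃ ┃  
          ┗━━━━━━━━━━━━━━━━━━━━━━━━━━┛ ┃  
           ┃                           ┃  
           ┗━━━━━━━━━━━━━━━━━━━━━━━━━━━┛  


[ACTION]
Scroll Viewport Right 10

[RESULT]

                                          
                                          
                                          
      ┏━━━━━━━━━━━━━━━━━━━━━━━━━━┓        
      ┃ DialogModal              ┃        
      ┠──────────────────────────┨        
      ┃The system transforms cach┃        
      ┃The system maintains queue┃        
      ┃The pipeline coordinates b┃━┓      
      ┃The framework transforms c┃ ┃      
      ┃Data processing transforms┃─┨      
      ┃Th┌────────────────────┐ca┃ ┃      
      ┃Th│    Delete File?    │ea┃─┃      
      ┃Ea│Unsaved changes dete│th┃f┃      
      ┃Th│        [OK]        │s ┃ ┃      
      ┃  └────────────────────┘  ┃ ┃      
      ┃The pipeline implements qu┃ ┃      
      ┃                          ┃ ┃      
      ┃The architecture transform┃)┃      
      ┃                          ┃ ┃      
      ┃                          ┃ ┃      
      ┗━━━━━━━━━━━━━━━━━━━━━━━━━━┛ ┃      
       ┃                           ┃      
       ┗━━━━━━━━━━━━━━━━━━━━━━━━━━━┛      


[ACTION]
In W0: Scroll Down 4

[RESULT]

                                          
                                          
                                          
      ┏━━━━━━━━━━━━━━━━━━━━━━━━━━┓        
      ┃ DialogModal              ┃        
      ┠──────────────────────────┨        
      ┃The system transforms cach┃        
      ┃The system maintains queue┃        
      ┃The pipeline coordinates b┃━┓      
      ┃The framework transforms c┃ ┃      
      ┃Data processing transforms┃─┨      
      ┃Th┌────────────────────┐ca┃ ┃      
      ┃Th│    Delete File?    │ea┃─┃      
      ┃Ea│Unsaved changes dete│th┃ ┃      
      ┃Th│        [OK]        │s ┃)┃      
      ┃  └────────────────────┘  ┃ ┃      
      ┃The pipeline implements qu┃ ┃      
      ┃                          ┃ ┃      
      ┃The architecture transform┃ ┃      
      ┃                          ┃ ┃      
      ┃                          ┃ ┃      
      ┗━━━━━━━━━━━━━━━━━━━━━━━━━━┛ ┃      
       ┃                           ┃      
       ┗━━━━━━━━━━━━━━━━━━━━━━━━━━━┛      


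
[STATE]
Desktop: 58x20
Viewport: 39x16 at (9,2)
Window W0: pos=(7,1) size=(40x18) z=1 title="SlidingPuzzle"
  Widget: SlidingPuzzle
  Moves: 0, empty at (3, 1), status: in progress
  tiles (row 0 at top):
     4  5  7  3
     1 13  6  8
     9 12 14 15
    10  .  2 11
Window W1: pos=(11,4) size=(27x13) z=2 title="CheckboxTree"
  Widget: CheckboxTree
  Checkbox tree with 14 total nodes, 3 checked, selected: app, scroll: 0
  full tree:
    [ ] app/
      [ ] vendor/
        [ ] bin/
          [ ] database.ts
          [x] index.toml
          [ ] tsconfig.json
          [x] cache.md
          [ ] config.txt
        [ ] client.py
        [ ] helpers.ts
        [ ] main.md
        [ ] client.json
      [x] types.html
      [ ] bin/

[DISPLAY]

SlidingPuzzle                        ┃ 
─────────────────────────────────────┨ 
──┏━━━━━━━━━━━━━━━━━━━━━━━━━┓        ┃ 
  ┃ CheckboxTree            ┃        ┃ 
──┠─────────────────────────┨        ┃ 
  ┃>[-] app/                ┃        ┃ 
──┃   [-] vendor/           ┃        ┃ 
  ┃     [-] bin/            ┃        ┃ 
──┃       [ ] database.ts   ┃        ┃ 
 1┃       [x] index.toml    ┃        ┃ 
──┃       [ ] tsconfig.json ┃        ┃ 
ov┃       [x] cache.md      ┃        ┃ 
  ┃       [ ] config.txt    ┃        ┃ 
  ┃     [ ] client.py       ┃        ┃ 
  ┗━━━━━━━━━━━━━━━━━━━━━━━━━┛        ┃ 
                                     ┃ 


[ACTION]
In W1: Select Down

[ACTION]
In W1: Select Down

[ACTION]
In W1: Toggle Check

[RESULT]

SlidingPuzzle                        ┃ 
─────────────────────────────────────┨ 
──┏━━━━━━━━━━━━━━━━━━━━━━━━━┓        ┃ 
  ┃ CheckboxTree            ┃        ┃ 
──┠─────────────────────────┨        ┃ 
  ┃ [-] app/                ┃        ┃ 
──┃   [-] vendor/           ┃        ┃ 
  ┃>    [x] bin/            ┃        ┃ 
──┃       [x] database.ts   ┃        ┃ 
 1┃       [x] index.toml    ┃        ┃ 
──┃       [x] tsconfig.json ┃        ┃ 
ov┃       [x] cache.md      ┃        ┃ 
  ┃       [x] config.txt    ┃        ┃ 
  ┃     [ ] client.py       ┃        ┃ 
  ┗━━━━━━━━━━━━━━━━━━━━━━━━━┛        ┃ 
                                     ┃ 


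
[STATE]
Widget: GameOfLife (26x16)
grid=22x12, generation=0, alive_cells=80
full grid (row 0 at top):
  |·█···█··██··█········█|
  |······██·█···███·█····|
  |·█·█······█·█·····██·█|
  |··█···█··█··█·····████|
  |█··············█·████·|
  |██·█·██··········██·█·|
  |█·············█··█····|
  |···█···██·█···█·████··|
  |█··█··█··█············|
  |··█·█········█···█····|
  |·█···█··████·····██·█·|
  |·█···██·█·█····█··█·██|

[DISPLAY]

Gen: 0                    
·█···█··██··█········█    
······██·█···███·█····    
·█·█······█·█·····██·█    
··█···█··█··█·····████    
█··············█·████·    
██·█·██··········██·█·    
█·············█··█····    
···█···██·█···█·████··    
█··█··█··█············    
··█·█········█···█····    
·█···█··████·····██·█·    
·█···██·█·█····█··█·██    
                          
                          
                          


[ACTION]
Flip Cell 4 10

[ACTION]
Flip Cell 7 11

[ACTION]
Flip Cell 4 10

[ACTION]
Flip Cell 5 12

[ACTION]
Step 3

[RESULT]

Gen: 3                    
······················    
·····██·······██······    
··██·██···············    
····█·················    
·██·█···█·············    
··██··███·············    
···██████·█···██······    
·█··█··█·█·█··········    
····███···██··███·█···    
···········█·······██·    
·········█··█·····█··█    
·········███·····█·███    
                          
                          
                          


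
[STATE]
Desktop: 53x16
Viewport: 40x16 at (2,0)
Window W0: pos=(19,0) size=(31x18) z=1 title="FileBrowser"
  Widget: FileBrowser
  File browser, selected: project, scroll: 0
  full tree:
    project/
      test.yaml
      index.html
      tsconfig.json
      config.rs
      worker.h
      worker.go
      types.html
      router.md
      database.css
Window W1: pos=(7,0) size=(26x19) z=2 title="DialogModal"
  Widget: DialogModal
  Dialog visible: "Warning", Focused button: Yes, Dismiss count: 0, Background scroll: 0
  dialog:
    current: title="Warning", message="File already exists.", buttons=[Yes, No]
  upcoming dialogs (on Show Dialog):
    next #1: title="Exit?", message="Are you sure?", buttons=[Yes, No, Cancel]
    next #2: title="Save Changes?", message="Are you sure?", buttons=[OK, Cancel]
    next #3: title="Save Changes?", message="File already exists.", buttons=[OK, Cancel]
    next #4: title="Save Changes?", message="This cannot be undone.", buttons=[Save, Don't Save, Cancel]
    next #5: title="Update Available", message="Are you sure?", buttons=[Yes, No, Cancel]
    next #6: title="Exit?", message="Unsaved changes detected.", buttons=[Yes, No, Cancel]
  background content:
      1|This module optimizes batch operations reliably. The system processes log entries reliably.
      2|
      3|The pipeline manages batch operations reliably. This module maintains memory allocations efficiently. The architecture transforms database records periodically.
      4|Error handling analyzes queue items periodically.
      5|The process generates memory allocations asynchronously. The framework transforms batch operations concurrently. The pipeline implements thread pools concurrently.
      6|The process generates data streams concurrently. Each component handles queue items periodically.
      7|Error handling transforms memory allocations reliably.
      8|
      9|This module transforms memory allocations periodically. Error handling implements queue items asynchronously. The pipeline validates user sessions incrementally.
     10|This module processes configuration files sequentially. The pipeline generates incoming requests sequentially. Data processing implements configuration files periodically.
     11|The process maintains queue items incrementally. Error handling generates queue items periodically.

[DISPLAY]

     ┏━━━━━━━━━━━━━━━━━━━━━━━━┓━━━━━━━━━
     ┃ DialogModal            ┃         
     ┠────────────────────────┨─────────
     ┃This module optimizes ba┃/        
     ┃                        ┃         
     ┃The pipeline manages bat┃l        
     ┃Error handling analyzes ┃json     
     ┃The process generates me┃         
     ┃Th┌──────────────────┐da┃         
     ┃Er│     Warning      │rm┃         
     ┃  │File already exist│  ┃l        
     ┃Th│    [Yes]  No     │ m┃         
     ┃Th└──────────────────┘co┃css      
     ┃The process maintains qu┃         
     ┃                        ┃         
     ┃                        ┃         


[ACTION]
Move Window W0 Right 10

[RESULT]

     ┏━━━━━━━━━━━━━━━━━━━━━━━━┓━━━━━━━━━
     ┃ DialogModal            ┃er       
     ┠────────────────────────┨─────────
     ┃This module optimizes ba┃ect/     
     ┃                        ┃aml      
     ┃The pipeline manages bat┃html     
     ┃Error handling analyzes ┃ig.json  
     ┃The process generates me┃.rs      
     ┃Th┌──────────────────┐da┃.h       
     ┃Er│     Warning      │rm┃.go      
     ┃  │File already exist│  ┃html     
     ┃Th│    [Yes]  No     │ m┃.md      
     ┃Th└──────────────────┘co┃se.css   
     ┃The process maintains qu┃         
     ┃                        ┃         
     ┃                        ┃         


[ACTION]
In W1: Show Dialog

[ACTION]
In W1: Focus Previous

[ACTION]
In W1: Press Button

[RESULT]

     ┏━━━━━━━━━━━━━━━━━━━━━━━━┓━━━━━━━━━
     ┃ DialogModal            ┃er       
     ┠────────────────────────┨─────────
     ┃This module optimizes ba┃ect/     
     ┃                        ┃aml      
     ┃The pipeline manages bat┃html     
     ┃Error handling analyzes ┃ig.json  
     ┃The process generates me┃.rs      
     ┃The process generates da┃.h       
     ┃Error handling transform┃.go      
     ┃                        ┃html     
     ┃This module transforms m┃.md      
     ┃This module processes co┃se.css   
     ┃The process maintains qu┃         
     ┃                        ┃         
     ┃                        ┃         


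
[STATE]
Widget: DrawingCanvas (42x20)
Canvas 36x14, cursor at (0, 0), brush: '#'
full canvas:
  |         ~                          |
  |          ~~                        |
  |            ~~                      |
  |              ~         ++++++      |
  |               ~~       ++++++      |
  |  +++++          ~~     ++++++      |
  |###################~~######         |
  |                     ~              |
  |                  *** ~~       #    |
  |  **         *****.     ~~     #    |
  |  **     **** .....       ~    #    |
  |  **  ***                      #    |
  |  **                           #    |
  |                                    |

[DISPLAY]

+        ~                                
          ~~                              
            ~~                            
              ~         ++++++            
               ~~       ++++++            
  +++++          ~~     ++++++            
###################~~######               
                     ~                    
                  *** ~~       #          
  **         *****.     ~~     #          
  **     **** .....       ~    #          
  **  ***                      #          
  **                           #          
                                          
                                          
                                          
                                          
                                          
                                          
                                          


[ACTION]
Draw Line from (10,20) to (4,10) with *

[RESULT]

+        ~                                
          ~~                              
            ~~                            
              ~         ++++++            
          *    ~~       ++++++            
  +++++    **    ~~     ++++++            
#############**####~~######               
               *     ~                    
                ***** ~~       #          
  **         *******    ~~     #          
  **     **** ..... *     ~    #          
  **  ***                      #          
  **                           #          
                                          
                                          
                                          
                                          
                                          
                                          
                                          


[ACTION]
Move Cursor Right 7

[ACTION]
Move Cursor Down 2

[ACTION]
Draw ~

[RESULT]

         ~                                
          ~~                              
       ~    ~~                            
              ~         ++++++            
          *    ~~       ++++++            
  +++++    **    ~~     ++++++            
#############**####~~######               
               *     ~                    
                ***** ~~       #          
  **         *******    ~~     #          
  **     **** ..... *     ~    #          
  **  ***                      #          
  **                           #          
                                          
                                          
                                          
                                          
                                          
                                          
                                          


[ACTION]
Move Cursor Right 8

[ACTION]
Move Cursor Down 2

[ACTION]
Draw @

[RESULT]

         ~                                
          ~~                              
       ~    ~~                            
              ~         ++++++            
          *    @~       ++++++            
  +++++    **    ~~     ++++++            
#############**####~~######               
               *     ~                    
                ***** ~~       #          
  **         *******    ~~     #          
  **     **** ..... *     ~    #          
  **  ***                      #          
  **                           #          
                                          
                                          
                                          
                                          
                                          
                                          
                                          


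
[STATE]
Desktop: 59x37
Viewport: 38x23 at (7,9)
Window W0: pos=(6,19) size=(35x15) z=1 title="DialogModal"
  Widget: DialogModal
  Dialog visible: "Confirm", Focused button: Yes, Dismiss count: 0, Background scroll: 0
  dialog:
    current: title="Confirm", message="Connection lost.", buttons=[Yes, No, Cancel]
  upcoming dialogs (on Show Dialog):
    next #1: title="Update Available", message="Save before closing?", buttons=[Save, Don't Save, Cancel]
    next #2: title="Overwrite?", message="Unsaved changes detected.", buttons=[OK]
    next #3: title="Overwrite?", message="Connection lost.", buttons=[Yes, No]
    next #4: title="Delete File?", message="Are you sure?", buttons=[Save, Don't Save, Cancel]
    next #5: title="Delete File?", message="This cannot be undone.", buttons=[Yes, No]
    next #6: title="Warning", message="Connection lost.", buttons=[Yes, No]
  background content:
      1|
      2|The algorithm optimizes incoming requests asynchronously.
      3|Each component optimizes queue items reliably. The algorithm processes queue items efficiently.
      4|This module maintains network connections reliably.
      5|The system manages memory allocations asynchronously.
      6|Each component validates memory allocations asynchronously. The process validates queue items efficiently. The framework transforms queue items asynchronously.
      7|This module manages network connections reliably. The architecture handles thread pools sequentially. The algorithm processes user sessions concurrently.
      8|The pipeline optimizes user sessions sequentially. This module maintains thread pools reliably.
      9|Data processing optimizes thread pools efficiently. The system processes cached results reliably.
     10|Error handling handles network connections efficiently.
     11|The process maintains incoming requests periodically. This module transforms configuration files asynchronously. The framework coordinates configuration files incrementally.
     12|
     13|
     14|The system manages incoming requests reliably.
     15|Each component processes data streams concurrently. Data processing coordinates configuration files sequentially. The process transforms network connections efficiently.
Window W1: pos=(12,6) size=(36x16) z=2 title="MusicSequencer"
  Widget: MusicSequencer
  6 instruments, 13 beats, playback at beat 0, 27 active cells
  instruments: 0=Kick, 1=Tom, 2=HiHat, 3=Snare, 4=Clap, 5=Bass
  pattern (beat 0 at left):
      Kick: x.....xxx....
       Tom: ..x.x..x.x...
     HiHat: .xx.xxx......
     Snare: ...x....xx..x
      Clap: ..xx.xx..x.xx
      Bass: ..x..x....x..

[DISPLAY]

     ┃      ▼123456789012             
     ┃  Kick█·····███····             
     ┃   Tom··█·█··█·█···             
     ┃ HiHat·██·███······             
     ┃ Snare···█····██··█             
     ┃  Clap··██·██··█·██             
     ┃  Bass··█··█····█··             
     ┃                                
     ┃                                
     ┃                                
━━━━━┃                                
 Dial┃                                
─────┗━━━━━━━━━━━━━━━━━━━━━━━━━━━━━━━━
                                 ┃    
The algorithm optimizes incoming ┃    
Each component optimizes queue it┃    
This ┌─────────────────────┐k con┃    
The s│       Confirm       │locat┃    
Each │   Connection lost.  │ory a┃    
This │ [Yes]  No   Cancel  │conne┃    
The p└─────────────────────┘sessi┃    
Data processing optimizes thread ┃    
Error handling handles network co┃    


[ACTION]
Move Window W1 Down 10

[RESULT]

                                      
                                      
                                      
                                      
                                      
                                      
                                      
     ┏━━━━━━━━━━━━━━━━━━━━━━━━━━━━━━━━
     ┃ MusicSequencer                 
     ┠────────────────────────────────
━━━━━┃      ▼123456789012             
 Dial┃  Kick█·····███····             
─────┃   Tom··█·█··█·█···             
     ┃ HiHat·██·███······             
The a┃ Snare···█····██··█             
Each ┃  Clap··██·██··█·██             
This ┃  Bass··█··█····█··             
The s┃                                
Each ┃                                
This ┃                                
The p┃                                
Data ┃                                
Error┗━━━━━━━━━━━━━━━━━━━━━━━━━━━━━━━━


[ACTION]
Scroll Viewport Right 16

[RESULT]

                                      
                                      
                                      
                                      
                                      
                                      
                                      
━━━━━━━━━━━━━━━━━━━━━━━━━━┓           
quencer                   ┃           
──────────────────────────┨           
23456789012               ┃           
····███····               ┃           
█·█··█·█···               ┃           
█·███······               ┃           
·█····██··█               ┃           
██·██··█·██               ┃           
█··█····█··               ┃           
                          ┃           
                          ┃           
                          ┃           
                          ┃           
                          ┃           
━━━━━━━━━━━━━━━━━━━━━━━━━━┛           


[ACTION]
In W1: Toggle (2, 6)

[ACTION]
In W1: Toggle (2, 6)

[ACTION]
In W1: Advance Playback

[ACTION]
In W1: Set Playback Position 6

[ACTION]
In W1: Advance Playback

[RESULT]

                                      
                                      
                                      
                                      
                                      
                                      
                                      
━━━━━━━━━━━━━━━━━━━━━━━━━━┓           
quencer                   ┃           
──────────────────────────┨           
23456▼89012               ┃           
····███····               ┃           
█·█··█·█···               ┃           
█·███······               ┃           
·█····██··█               ┃           
██·██··█·██               ┃           
█··█····█··               ┃           
                          ┃           
                          ┃           
                          ┃           
                          ┃           
                          ┃           
━━━━━━━━━━━━━━━━━━━━━━━━━━┛           


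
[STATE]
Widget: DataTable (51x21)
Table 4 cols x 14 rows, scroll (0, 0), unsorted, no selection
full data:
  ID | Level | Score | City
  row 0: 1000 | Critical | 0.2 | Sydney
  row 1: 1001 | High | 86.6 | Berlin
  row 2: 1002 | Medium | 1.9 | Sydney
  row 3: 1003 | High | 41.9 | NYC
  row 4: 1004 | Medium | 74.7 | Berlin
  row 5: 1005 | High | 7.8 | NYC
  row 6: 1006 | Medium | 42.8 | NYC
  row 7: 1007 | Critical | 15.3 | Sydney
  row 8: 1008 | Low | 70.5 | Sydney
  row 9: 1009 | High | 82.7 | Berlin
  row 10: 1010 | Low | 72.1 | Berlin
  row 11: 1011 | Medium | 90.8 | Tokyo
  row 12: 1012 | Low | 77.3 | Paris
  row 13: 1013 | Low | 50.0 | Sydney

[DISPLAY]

ID  │Level   │Score│City                           
────┼────────┼─────┼──────                         
1000│Critical│0.2  │Sydney                         
1001│High    │86.6 │Berlin                         
1002│Medium  │1.9  │Sydney                         
1003│High    │41.9 │NYC                            
1004│Medium  │74.7 │Berlin                         
1005│High    │7.8  │NYC                            
1006│Medium  │42.8 │NYC                            
1007│Critical│15.3 │Sydney                         
1008│Low     │70.5 │Sydney                         
1009│High    │82.7 │Berlin                         
1010│Low     │72.1 │Berlin                         
1011│Medium  │90.8 │Tokyo                          
1012│Low     │77.3 │Paris                          
1013│Low     │50.0 │Sydney                         
                                                   
                                                   
                                                   
                                                   
                                                   


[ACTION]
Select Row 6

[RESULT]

ID  │Level   │Score│City                           
────┼────────┼─────┼──────                         
1000│Critical│0.2  │Sydney                         
1001│High    │86.6 │Berlin                         
1002│Medium  │1.9  │Sydney                         
1003│High    │41.9 │NYC                            
1004│Medium  │74.7 │Berlin                         
1005│High    │7.8  │NYC                            
>006│Medium  │42.8 │NYC                            
1007│Critical│15.3 │Sydney                         
1008│Low     │70.5 │Sydney                         
1009│High    │82.7 │Berlin                         
1010│Low     │72.1 │Berlin                         
1011│Medium  │90.8 │Tokyo                          
1012│Low     │77.3 │Paris                          
1013│Low     │50.0 │Sydney                         
                                                   
                                                   
                                                   
                                                   
                                                   


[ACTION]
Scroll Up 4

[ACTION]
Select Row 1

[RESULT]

ID  │Level   │Score│City                           
────┼────────┼─────┼──────                         
1000│Critical│0.2  │Sydney                         
>001│High    │86.6 │Berlin                         
1002│Medium  │1.9  │Sydney                         
1003│High    │41.9 │NYC                            
1004│Medium  │74.7 │Berlin                         
1005│High    │7.8  │NYC                            
1006│Medium  │42.8 │NYC                            
1007│Critical│15.3 │Sydney                         
1008│Low     │70.5 │Sydney                         
1009│High    │82.7 │Berlin                         
1010│Low     │72.1 │Berlin                         
1011│Medium  │90.8 │Tokyo                          
1012│Low     │77.3 │Paris                          
1013│Low     │50.0 │Sydney                         
                                                   
                                                   
                                                   
                                                   
                                                   


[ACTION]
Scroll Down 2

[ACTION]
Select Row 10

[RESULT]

ID  │Level   │Score│City                           
────┼────────┼─────┼──────                         
1000│Critical│0.2  │Sydney                         
1001│High    │86.6 │Berlin                         
1002│Medium  │1.9  │Sydney                         
1003│High    │41.9 │NYC                            
1004│Medium  │74.7 │Berlin                         
1005│High    │7.8  │NYC                            
1006│Medium  │42.8 │NYC                            
1007│Critical│15.3 │Sydney                         
1008│Low     │70.5 │Sydney                         
1009│High    │82.7 │Berlin                         
>010│Low     │72.1 │Berlin                         
1011│Medium  │90.8 │Tokyo                          
1012│Low     │77.3 │Paris                          
1013│Low     │50.0 │Sydney                         
                                                   
                                                   
                                                   
                                                   
                                                   


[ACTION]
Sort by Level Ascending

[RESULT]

ID  │Level  ▲│Score│City                           
────┼────────┼─────┼──────                         
1000│Critical│0.2  │Sydney                         
1007│Critical│15.3 │Sydney                         
1001│High    │86.6 │Berlin                         
1003│High    │41.9 │NYC                            
1005│High    │7.8  │NYC                            
1009│High    │82.7 │Berlin                         
1008│Low     │70.5 │Sydney                         
1010│Low     │72.1 │Berlin                         
1012│Low     │77.3 │Paris                          
1013│Low     │50.0 │Sydney                         
>002│Medium  │1.9  │Sydney                         
1004│Medium  │74.7 │Berlin                         
1006│Medium  │42.8 │NYC                            
1011│Medium  │90.8 │Tokyo                          
                                                   
                                                   
                                                   
                                                   
                                                   
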